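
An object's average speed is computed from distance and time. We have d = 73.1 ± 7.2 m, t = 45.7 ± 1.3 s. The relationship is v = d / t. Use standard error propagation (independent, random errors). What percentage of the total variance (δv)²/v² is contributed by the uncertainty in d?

(δv/v)² = (1·δd/d)² + (-1·δt/t)²
  d term: (1×0.0985)² = 0.00970
  t term: (-1×0.0284)² = 0.000809
Total = 0.0105. Share from d = 0.00970/0.0105 = 0.923.

92.3%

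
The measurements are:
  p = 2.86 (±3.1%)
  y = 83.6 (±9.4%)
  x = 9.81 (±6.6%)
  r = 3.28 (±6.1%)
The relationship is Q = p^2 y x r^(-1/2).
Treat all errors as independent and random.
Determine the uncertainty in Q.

496

Q is a product of powers, so relative uncertainties combine in quadrature:
  (2·δp/p)² = (2×0.0310)² = 0.00384;  (1·δy/y)² = (1×0.0940)² = 0.00884;  (1·δx/x)² = (1×0.0660)² = 0.00436;  (−½·δr/r)² = (-0.5×0.0610)² = 0.000930
δQ/Q = √(0.0180) = 0.134
Q = 3700, so δQ = 0.134 × 3700 = 496.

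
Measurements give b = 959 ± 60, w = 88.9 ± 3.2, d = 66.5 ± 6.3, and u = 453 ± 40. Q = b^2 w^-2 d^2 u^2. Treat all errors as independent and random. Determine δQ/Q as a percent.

Q is a product of powers, so relative uncertainties combine in quadrature:
  (2·δb/b)² = (2×0.0626)² = 0.0157;  (-2·δw/w)² = (-2×0.0360)² = 0.00518;  (2·δd/d)² = (2×0.0947)² = 0.0359;  (2·δu/u)² = (2×0.0883)² = 0.0312
δQ/Q = √(0.0879) = 0.297

29.7%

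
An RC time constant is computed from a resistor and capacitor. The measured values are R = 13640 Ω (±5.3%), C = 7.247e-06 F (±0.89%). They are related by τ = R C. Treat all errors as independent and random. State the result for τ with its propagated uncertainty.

Relative error in a monomial: (δτ/τ)² = Σ (nᵢ · δxᵢ/xᵢ)².
  (1·δR/R)² = (1×0.0530)² = 0.00281;  (1·δC/C)² = (1×0.00890)² = 7.92e-05
δτ/τ = √(0.00289) = 0.0537
τ = 0.09885 s, so δτ = 0.0537 × 0.09885 = 0.00531 s.

0.09885 ± 0.00531 s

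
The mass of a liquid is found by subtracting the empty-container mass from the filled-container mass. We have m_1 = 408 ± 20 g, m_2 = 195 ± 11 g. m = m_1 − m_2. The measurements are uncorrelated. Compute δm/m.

0.107

Sums and differences: (δm)² = Σ (cᵢ δxᵢ)².
  (δm_1)² = 400;  (δm_2)² = 121
δm = √(521) = 22.8 g
m = 213 g, so δm/m = 22.8/213 = 0.107.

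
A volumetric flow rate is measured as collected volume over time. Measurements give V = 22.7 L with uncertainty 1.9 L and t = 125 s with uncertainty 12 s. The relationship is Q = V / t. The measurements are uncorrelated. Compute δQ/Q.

0.127

Q is a product of powers, so relative uncertainties combine in quadrature:
  (1·δV/V)² = (1×0.0837)² = 0.00701;  (-1·δt/t)² = (-1×0.0960)² = 0.00922
δQ/Q = √(0.0162) = 0.127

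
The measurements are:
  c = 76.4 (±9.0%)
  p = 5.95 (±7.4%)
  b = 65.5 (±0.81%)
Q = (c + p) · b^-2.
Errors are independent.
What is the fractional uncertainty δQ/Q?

Let u = c + p = 82.4. δu = √(δc² + δp²) = √(47.3 + 0.194) = 6.89, so δu/u = 0.0837.
Q is then a monomial in u, b:
δQ/Q = √((δu/u)² + (-2·δb/b)²) = √(0.00700 + 0.000262) = 0.0852

0.0852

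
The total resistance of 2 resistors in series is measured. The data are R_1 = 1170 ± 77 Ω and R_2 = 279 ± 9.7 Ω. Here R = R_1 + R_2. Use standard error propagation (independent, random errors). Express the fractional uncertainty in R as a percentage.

Each term contributes (cᵢ δxᵢ)² to (δR)²:
  (δR_1)² = 5930;  (δR_2)² = 94.1
δR = √(6020) = 77.6 Ω
R = 1450 Ω, so δR/R = 77.6/1450 = 0.0536.

5.36%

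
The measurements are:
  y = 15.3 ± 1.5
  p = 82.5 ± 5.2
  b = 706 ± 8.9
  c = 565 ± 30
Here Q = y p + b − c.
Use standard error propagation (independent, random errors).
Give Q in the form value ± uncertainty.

Let w = y·p = 1260. δw/w = √((1·δy/y)² + (1·δp/p)²) = √(0.00961 + 0.00397) = 0.117, so δw = 147.
Q = w + b − c: δQ = √(δw² + δb² + δc²) = √(21600 + 79.2 + 900) = 150
Q = 1400.

1400 ± 150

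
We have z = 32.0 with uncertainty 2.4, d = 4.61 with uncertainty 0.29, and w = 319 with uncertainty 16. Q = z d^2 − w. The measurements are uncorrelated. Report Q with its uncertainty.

361 ± 101

Let p = z·d^2 = 680. δp/p = √((1·δz/z)² + (2·δd/d)²) = √(0.00562 + 0.0158) = 0.146, so δp = 99.6.
Q = p − w: δQ = √(δp² + δw²) = √(9920 + 256) = 101
Q = 361.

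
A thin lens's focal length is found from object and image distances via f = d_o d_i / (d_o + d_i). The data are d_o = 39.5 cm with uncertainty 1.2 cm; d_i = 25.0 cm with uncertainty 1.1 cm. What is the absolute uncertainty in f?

∂f/∂d_o = (d_i/(d_o+d_i))² = 0.150;  ∂f/∂d_i = (d_o/(d_o+d_i))² = 0.375
δf = √((∂f/∂d_o · δd_o)² + (∂f/∂d_i · δd_i)²) = √(0.0325 + 0.170) = 0.450 cm

0.450 cm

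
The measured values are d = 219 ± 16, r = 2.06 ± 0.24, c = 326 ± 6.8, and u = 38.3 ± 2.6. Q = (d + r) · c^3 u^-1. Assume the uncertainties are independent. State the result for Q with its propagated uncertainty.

(2.00 ± 0.235) × 10^8

Let w = d + r = 221. δw = √(δd² + δr²) = √(256 + 0.0576) = 16.0, so δw/w = 0.0724.
Q is then a monomial in w, c, u:
δQ/Q = √((δw/w)² + (3·δc/c)² + (-1·δu/u)²) = √(0.00524 + 0.00392 + 0.00461) = 0.117
Q = 2e+08, so δQ = 0.117 × 2e+08 = 2.35e+07.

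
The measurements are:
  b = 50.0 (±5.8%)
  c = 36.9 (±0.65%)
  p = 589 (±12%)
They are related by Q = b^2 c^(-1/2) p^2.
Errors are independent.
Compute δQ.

Products/powers → add relative errors in quadrature, weighted by exponent:
  (2·δb/b)² = (2×0.0580)² = 0.0135;  (−½·δc/c)² = (-0.5×0.00650)² = 1.06e-05;  (2·δp/p)² = (2×0.120)² = 0.0576
δQ/Q = √(0.0711) = 0.267
Q = 1.43e+08, so δQ = 0.267 × 1.43e+08 = 3.81e+07.

3.81e+07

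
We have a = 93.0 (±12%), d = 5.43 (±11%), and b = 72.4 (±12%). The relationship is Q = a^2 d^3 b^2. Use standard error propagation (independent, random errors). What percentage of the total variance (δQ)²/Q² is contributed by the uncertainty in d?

48.6%

(δQ/Q)² = (2·δa/a)² + (3·δd/d)² + (2·δb/b)²
  a term: (2×0.120)² = 0.0576
  d term: (3×0.110)² = 0.109
  b term: (2×0.120)² = 0.0576
Total = 0.224. Share from d = 0.109/0.224 = 0.486.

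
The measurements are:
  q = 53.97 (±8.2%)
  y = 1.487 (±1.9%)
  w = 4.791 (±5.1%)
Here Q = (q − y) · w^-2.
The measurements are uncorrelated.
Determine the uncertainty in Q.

0.303

Let u = q − y = 52.48. δu = √(δq² + δy²) = √(19.6 + 0.000798) = 4.43, so δu/u = 0.0843.
Q is then a monomial in u, w:
δQ/Q = √((δu/u)² + (-2·δw/w)²) = √(0.00711 + 0.0104) = 0.132
Q = 2.286, so δQ = 0.132 × 2.286 = 0.303.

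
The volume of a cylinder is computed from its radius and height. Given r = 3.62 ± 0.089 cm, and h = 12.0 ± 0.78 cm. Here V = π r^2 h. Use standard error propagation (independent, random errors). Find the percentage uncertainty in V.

8.15%

Products/powers → add relative errors in quadrature, weighted by exponent:
  (2·δr/r)² = (2×0.0246)² = 0.00242;  (1·δh/h)² = (1×0.0650)² = 0.00423
δV/V = √(0.00664) = 0.0815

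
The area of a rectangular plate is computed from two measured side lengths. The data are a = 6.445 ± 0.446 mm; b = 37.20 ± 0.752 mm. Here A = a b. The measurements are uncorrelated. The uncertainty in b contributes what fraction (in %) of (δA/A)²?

(δA/A)² = (1·δa/a)² + (1·δb/b)²
  a term: (1×0.0692)² = 0.00479
  b term: (1×0.0202)² = 0.000409
Total = 0.00520. Share from b = 0.000409/0.00520 = 0.0786.

7.86%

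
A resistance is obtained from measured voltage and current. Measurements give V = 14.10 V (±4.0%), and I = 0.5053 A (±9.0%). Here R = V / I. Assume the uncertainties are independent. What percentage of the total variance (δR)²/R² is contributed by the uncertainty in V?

(δR/R)² = (1·δV/V)² + (-1·δI/I)²
  V term: (1×0.0400)² = 0.00160
  I term: (-1×0.0900)² = 0.00810
Total = 0.00970. Share from V = 0.00160/0.00970 = 0.165.

16.5%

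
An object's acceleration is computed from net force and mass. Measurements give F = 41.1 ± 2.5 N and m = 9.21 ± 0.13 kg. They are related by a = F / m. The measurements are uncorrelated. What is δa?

0.279 m/s^2

a is a product of powers, so relative uncertainties combine in quadrature:
  (1·δF/F)² = (1×0.0608)² = 0.00370;  (-1·δm/m)² = (-1×0.0141)² = 0.000199
δa/a = √(0.00390) = 0.0624
a = 4.46 m/s^2, so δa = 0.0624 × 4.46 = 0.279 m/s^2.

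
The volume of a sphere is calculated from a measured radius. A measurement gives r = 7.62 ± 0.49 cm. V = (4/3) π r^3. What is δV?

For a monomial V ∝ r^3, fractional errors add in quadrature:
  (3·δr/r)² = (3×0.0643)² = 0.0372
δV/V = √(0.0372) = 0.193
V = 1850 cm^3, so δV = 0.193 × 1850 = 358 cm^3.

358 cm^3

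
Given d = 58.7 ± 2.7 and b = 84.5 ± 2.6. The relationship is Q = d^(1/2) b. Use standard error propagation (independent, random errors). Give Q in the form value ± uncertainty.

647 ± 24.9

Since Q is a product/quotient, work with relative uncertainties:
  (½·δd/d)² = (0.5×0.0460)² = 0.000529;  (1·δb/b)² = (1×0.0308)² = 0.000947
δQ/Q = √(0.00148) = 0.0384
Q = 647, so δQ = 0.0384 × 647 = 24.9.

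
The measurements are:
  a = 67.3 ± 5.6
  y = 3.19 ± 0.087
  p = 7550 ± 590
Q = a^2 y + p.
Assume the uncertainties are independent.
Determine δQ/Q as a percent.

Let w = a^2·y = 14400. δw/w = √((2·δa/a)² + (1·δy/y)²) = √(0.0277 + 0.000744) = 0.169, so δw = 2440.
Q = w + p: δQ = √(δw² + δp²) = √(5.94e+06 + 3.48e+05) = 2510
Q = 22000, so δQ/Q = 2510/22000 = 0.114.

11.4%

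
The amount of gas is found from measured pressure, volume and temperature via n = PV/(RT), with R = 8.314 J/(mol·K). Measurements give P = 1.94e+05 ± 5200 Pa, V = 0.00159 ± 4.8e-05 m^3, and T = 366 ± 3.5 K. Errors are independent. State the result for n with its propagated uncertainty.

0.101 ± 0.00421 mol

Relative error in a monomial: (δn/n)² = Σ (nᵢ · δxᵢ/xᵢ)².
  (1·δP/P)² = (1×0.0268)² = 0.000718;  (1·δV/V)² = (1×0.0302)² = 0.000911;  (-1·δT/T)² = (-1×0.00956)² = 9.14e-05
δn/n = √(0.00172) = 0.0415
n = 0.101 mol, so δn = 0.0415 × 0.101 = 0.00421 mol.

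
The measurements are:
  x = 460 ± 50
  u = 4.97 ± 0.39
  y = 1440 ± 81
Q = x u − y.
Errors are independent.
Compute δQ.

317

Let p = x·u = 2290. δp/p = √((1·δx/x)² + (1·δu/u)²) = √(0.0118 + 0.00616) = 0.134, so δp = 306.
Q = p − y: δQ = √(δp² + δy²) = √(93900 + 6560) = 317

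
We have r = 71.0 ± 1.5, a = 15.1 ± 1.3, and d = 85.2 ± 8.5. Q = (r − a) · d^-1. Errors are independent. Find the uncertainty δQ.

0.0695

Let u = r − a = 55.9. δu = √(δr² + δa²) = √(2.25 + 1.69) = 1.98, so δu/u = 0.0355.
Q is then a monomial in u, d:
δQ/Q = √((δu/u)² + (-1·δd/d)²) = √(0.00126 + 0.00995) = 0.106
Q = 0.656, so δQ = 0.106 × 0.656 = 0.0695.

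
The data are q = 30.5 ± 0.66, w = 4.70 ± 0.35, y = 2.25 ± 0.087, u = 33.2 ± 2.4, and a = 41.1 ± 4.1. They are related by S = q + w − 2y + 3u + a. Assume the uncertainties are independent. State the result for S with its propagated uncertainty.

171 ± 8.32

Absolute uncertainties add in quadrature for a linear combination:
  (δq)² = 0.436;  (δw)² = 0.122;  (2·δy)² = 0.0303;  (3·δu)² = 51.8;  (δa)² = 16.8
δS = √(69.2) = 8.32
S = 171.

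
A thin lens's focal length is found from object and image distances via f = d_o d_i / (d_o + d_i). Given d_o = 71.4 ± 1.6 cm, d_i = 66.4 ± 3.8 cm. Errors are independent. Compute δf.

1.09 cm

∂f/∂d_o = (d_i/(d_o+d_i))² = 0.232;  ∂f/∂d_i = (d_o/(d_o+d_i))² = 0.268
δf = √((∂f/∂d_o · δd_o)² + (∂f/∂d_i · δd_i)²) = √(0.138 + 1.04) = 1.09 cm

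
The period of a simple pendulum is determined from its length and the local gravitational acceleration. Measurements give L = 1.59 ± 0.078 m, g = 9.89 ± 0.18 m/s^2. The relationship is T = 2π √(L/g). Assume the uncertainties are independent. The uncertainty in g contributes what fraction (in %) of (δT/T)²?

(δT/T)² = (½·δL/L)² + (−½·δg/g)²
  L term: (0.5×0.0491)² = 0.000602
  g term: (-0.5×0.0182)² = 8.28e-05
Total = 0.000684. Share from g = 8.28e-05/0.000684 = 0.121.

12.1%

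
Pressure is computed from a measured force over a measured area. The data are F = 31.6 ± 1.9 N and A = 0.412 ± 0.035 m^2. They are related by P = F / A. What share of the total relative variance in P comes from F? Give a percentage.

(δP/P)² = (1·δF/F)² + (-1·δA/A)²
  F term: (1×0.0601)² = 0.00362
  A term: (-1×0.0850)² = 0.00722
Total = 0.0108. Share from F = 0.00362/0.0108 = 0.334.

33.4%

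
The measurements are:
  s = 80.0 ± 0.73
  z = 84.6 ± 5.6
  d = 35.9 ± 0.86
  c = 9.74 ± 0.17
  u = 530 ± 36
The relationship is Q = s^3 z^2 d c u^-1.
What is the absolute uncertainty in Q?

For a monomial Q ∝ s^3, z^2, d, c, u^-1, fractional errors add in quadrature:
  (3·δs/s)² = (3×0.00912)² = 0.000749;  (2·δz/z)² = (2×0.0662)² = 0.0175;  (1·δd/d)² = (1×0.0240)² = 0.000574;  (1·δc/c)² = (1×0.0175)² = 0.000305;  (-1·δu/u)² = (-1×0.0679)² = 0.00461
δQ/Q = √(0.0238) = 0.154
Q = 2.42e+09, so δQ = 0.154 × 2.42e+09 = 3.73e+08.

3.73e+08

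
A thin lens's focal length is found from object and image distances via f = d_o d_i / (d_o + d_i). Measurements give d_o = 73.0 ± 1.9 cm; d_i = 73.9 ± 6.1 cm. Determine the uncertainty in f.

1.58 cm

∂f/∂d_o = (d_i/(d_o+d_i))² = 0.253;  ∂f/∂d_i = (d_o/(d_o+d_i))² = 0.247
δf = √((∂f/∂d_o · δd_o)² + (∂f/∂d_i · δd_i)²) = √(0.231 + 2.27) = 1.58 cm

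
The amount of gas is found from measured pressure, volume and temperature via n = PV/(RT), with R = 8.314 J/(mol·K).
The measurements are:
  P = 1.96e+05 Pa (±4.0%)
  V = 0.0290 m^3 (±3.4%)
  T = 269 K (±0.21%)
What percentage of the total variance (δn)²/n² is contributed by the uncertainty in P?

58.0%

(δn/n)² = (1·δP/P)² + (1·δV/V)² + (-1·δT/T)²
  P term: (1×0.0400)² = 0.00160
  V term: (1×0.0340)² = 0.00116
  T term: (-1×0.00210)² = 4.41e-06
Total = 0.00276. Share from P = 0.00160/0.00276 = 0.580.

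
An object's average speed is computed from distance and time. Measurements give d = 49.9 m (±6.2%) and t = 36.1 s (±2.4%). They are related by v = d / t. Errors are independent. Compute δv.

v is a product of powers, so relative uncertainties combine in quadrature:
  (1·δd/d)² = (1×0.0620)² = 0.00384;  (-1·δt/t)² = (-1×0.0240)² = 0.000576
δv/v = √(0.00442) = 0.0665
v = 1.38 m/s, so δv = 0.0665 × 1.38 = 0.0919 m/s.

0.0919 m/s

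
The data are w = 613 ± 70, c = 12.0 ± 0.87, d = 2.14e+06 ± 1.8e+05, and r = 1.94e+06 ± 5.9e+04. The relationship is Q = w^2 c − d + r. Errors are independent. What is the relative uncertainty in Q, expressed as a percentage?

25.5%

Let p = w^2·c = 4.51e+06. δp/p = √((2·δw/w)² + (1·δc/c)²) = √(0.0522 + 0.00526) = 0.240, so δp = 1.08e+06.
Q = p − d + r: δQ = √(δp² + δd² + δr²) = √(1.17e+12 + 3.24e+10 + 3.48e+09) = 1.1e+06
Q = 4.31e+06, so δQ/Q = 1.1e+06/4.31e+06 = 0.255.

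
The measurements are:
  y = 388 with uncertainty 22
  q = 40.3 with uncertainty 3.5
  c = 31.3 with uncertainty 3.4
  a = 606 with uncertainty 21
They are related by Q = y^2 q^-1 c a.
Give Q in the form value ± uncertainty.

Each factor contributes (exponent × relative error)² to (δQ/Q)²:
  (2·δy/y)² = (2×0.0567)² = 0.0129;  (-1·δq/q)² = (-1×0.0868)² = 0.00754;  (1·δc/c)² = (1×0.109)² = 0.0118;  (1·δa/a)² = (1×0.0347)² = 0.00120
δQ/Q = √(0.0334) = 0.183
Q = 7.09e+07, so δQ = 0.183 × 7.09e+07 = 1.29e+07.

(7.09 ± 1.29) × 10^7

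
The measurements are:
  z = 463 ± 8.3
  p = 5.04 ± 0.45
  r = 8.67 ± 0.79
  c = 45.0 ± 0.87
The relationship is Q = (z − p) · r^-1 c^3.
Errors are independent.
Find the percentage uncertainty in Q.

Let u = z − p = 458. δu = √(δz² + δp²) = √(68.9 + 0.203) = 8.31, so δu/u = 0.0182.
Q is then a monomial in u, r, c:
δQ/Q = √((δu/u)² + (-1·δr/r)² + (3·δc/c)²) = √(0.000329 + 0.00830 + 0.00336) = 0.110

11.0%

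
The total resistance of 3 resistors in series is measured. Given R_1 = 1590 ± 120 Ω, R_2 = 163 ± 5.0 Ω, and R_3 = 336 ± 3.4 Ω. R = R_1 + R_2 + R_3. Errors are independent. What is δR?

120 Ω

R is a linear combination, so absolute uncertainties add in quadrature:
  (δR_1)² = 14400;  (δR_2)² = 25.0;  (δR_3)² = 11.6
δR = √(14400) = 120 Ω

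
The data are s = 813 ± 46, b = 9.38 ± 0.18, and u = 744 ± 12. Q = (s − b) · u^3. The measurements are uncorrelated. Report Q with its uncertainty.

Let w = s − b = 804. δw = √(δs² + δb²) = √(2120 + 0.0324) = 46.0, so δw/w = 0.0572.
Q is then a monomial in w, u:
δQ/Q = √((δw/w)² + (3·δu/u)²) = √(0.00328 + 0.00234) = 0.0750
Q = 3.31e+11, so δQ = 0.0750 × 3.31e+11 = 2.48e+10.

(3.31 ± 0.248) × 10^11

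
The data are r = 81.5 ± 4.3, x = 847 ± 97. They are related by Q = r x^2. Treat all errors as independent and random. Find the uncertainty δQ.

For a monomial Q ∝ r, x^2, fractional errors add in quadrature:
  (1·δr/r)² = (1×0.0528)² = 0.00278;  (2·δx/x)² = (2×0.115)² = 0.0525
δQ/Q = √(0.0552) = 0.235
Q = 5.85e+07, so δQ = 0.235 × 5.85e+07 = 1.37e+07.

1.37e+07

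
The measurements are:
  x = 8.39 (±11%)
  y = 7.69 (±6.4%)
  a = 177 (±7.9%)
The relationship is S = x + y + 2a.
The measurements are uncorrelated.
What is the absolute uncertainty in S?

28.0

Each term contributes (cᵢ δxᵢ)² to (δS)²:
  (δx)² = 0.852;  (δy)² = 0.242;  (2·δa)² = 782
δS = √(783) = 28.0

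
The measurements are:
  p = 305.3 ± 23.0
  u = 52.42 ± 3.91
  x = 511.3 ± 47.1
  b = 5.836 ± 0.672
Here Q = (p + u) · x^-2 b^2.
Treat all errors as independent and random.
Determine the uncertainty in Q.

0.0141

Let w = p + u = 357.7. δw = √(δp² + δu²) = √(529 + 15.3) = 23.3, so δw/w = 0.0652.
Q is then a monomial in w, x, b:
δQ/Q = √((δw/w)² + (-2·δx/x)² + (2·δb/b)²) = √(0.00425 + 0.0339 + 0.0530) = 0.302
Q = 0.04660, so δQ = 0.302 × 0.04660 = 0.0141.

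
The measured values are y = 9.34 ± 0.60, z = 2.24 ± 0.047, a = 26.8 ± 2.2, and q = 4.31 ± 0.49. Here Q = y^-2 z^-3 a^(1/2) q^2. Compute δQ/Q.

For a monomial Q ∝ y^-2, z^-3, a^(1/2), q^2, fractional errors add in quadrature:
  (-2·δy/y)² = (-2×0.0642)² = 0.0165;  (-3·δz/z)² = (-3×0.0210)² = 0.00396;  (½·δa/a)² = (0.5×0.0821)² = 0.00168;  (2·δq/q)² = (2×0.114)² = 0.0517
δQ/Q = √(0.0739) = 0.272

0.272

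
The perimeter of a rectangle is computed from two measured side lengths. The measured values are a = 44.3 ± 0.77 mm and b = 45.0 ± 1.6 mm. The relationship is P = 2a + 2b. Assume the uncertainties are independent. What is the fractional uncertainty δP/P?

P is a linear combination, so absolute uncertainties add in quadrature:
  (2·δa)² = 2.37;  (2·δb)² = 10.2
δP = √(12.6) = 3.55 mm
P = 179 mm, so δP/P = 3.55/179 = 0.0199.

0.0199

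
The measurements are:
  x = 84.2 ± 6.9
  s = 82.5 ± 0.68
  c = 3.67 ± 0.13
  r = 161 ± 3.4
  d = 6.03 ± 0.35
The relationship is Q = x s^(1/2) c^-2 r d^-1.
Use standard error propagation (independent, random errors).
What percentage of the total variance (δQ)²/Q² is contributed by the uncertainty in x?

(δQ/Q)² = (1·δx/x)² + (½·δs/s)² + (-2·δc/c)² + (1·δr/r)² + (-1·δd/d)²
  x term: (1×0.0819)² = 0.00672
  s term: (0.5×0.00824)² = 1.7e-05
  c term: (-2×0.0354)² = 0.00502
  r term: (1×0.0211)² = 0.000446
  d term: (-1×0.0580)² = 0.00337
Total = 0.0156. Share from x = 0.00672/0.0156 = 0.431.

43.1%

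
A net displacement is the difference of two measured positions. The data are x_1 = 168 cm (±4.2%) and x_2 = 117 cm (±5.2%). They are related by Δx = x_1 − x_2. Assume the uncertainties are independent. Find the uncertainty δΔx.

9.32 cm

For a sum/difference, combine absolute errors in quadrature:
  (δx_1)² = 49.8;  (δx_2)² = 37.0
δΔx = √(86.8) = 9.32 cm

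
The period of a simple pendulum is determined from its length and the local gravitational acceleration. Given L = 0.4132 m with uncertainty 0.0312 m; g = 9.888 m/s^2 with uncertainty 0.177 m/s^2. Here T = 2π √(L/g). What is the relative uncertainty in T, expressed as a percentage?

3.88%

T is a product of powers, so relative uncertainties combine in quadrature:
  (½·δL/L)² = (0.5×0.0755)² = 0.00143;  (−½·δg/g)² = (-0.5×0.0179)² = 8.01e-05
δT/T = √(0.00151) = 0.0388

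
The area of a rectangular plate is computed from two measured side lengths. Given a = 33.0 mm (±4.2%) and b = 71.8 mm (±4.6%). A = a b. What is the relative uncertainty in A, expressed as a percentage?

Since A is a product/quotient, work with relative uncertainties:
  (1·δa/a)² = (1×0.0420)² = 0.00176;  (1·δb/b)² = (1×0.0460)² = 0.00212
δA/A = √(0.00388) = 0.0623

6.23%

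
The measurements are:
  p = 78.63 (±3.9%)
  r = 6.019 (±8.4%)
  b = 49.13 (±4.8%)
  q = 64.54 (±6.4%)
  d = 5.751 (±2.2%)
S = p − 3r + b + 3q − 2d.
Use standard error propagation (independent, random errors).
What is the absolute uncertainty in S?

13.1

S is a linear combination, so absolute uncertainties add in quadrature:
  (δp)² = 9.40;  (3·δr)² = 2.30;  (δb)² = 5.56;  (3·δq)² = 154;  (2·δd)² = 0.0640
δS = √(171) = 13.1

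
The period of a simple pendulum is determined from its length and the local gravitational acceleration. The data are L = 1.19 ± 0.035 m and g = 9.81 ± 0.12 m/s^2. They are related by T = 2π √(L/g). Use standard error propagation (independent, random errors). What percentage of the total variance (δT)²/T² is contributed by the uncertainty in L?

85.3%

(δT/T)² = (½·δL/L)² + (−½·δg/g)²
  L term: (0.5×0.0294)² = 0.000216
  g term: (-0.5×0.0122)² = 3.74e-05
Total = 0.000254. Share from L = 0.000216/0.000254 = 0.853.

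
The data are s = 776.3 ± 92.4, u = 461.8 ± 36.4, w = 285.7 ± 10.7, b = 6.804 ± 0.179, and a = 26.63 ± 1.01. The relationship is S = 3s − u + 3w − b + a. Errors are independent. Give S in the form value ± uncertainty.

For a sum/difference, combine absolute errors in quadrature:
  (3·δs)² = 76800;  (δu)² = 1320;  (3·δw)² = 1030;  (δb)² = 0.0320;  (δa)² = 1.02
δS = √(79200) = 281
S = 2744.

2744 ± 281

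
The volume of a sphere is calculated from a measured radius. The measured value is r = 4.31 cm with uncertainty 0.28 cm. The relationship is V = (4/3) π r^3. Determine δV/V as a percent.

V ∝ r^3, so δV/V = |3| · δr/r = 3 × 0.0650 = 0.195.

19.5%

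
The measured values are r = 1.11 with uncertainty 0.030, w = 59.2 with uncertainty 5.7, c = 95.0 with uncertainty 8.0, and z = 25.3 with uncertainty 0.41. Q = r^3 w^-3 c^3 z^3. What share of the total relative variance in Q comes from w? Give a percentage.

53.4%

(δQ/Q)² = (3·δr/r)² + (-3·δw/w)² + (3·δc/c)² + (3·δz/z)²
  r term: (3×0.0270)² = 0.00657
  w term: (-3×0.0963)² = 0.0834
  c term: (3×0.0842)² = 0.0638
  z term: (3×0.0162)² = 0.00236
Total = 0.156. Share from w = 0.0834/0.156 = 0.534.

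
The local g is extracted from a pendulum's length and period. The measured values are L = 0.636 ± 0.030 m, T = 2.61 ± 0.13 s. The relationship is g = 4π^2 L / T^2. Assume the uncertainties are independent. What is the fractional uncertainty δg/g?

g is a product of powers, so relative uncertainties combine in quadrature:
  (1·δL/L)² = (1×0.0472)² = 0.00222;  (-2·δT/T)² = (-2×0.0498)² = 0.00992
δg/g = √(0.0121) = 0.110

0.110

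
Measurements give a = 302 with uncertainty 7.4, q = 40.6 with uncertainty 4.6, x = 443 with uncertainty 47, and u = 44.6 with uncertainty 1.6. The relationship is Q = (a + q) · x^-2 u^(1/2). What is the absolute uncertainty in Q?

0.00250

Let w = a + q = 343. δw = √(δa² + δq²) = √(54.8 + 21.2) = 8.71, so δw/w = 0.0254.
Q is then a monomial in w, x, u:
δQ/Q = √((δw/w)² + (-2·δx/x)² + (½·δu/u)²) = √(0.000647 + 0.0450 + 0.000322) = 0.214
Q = 0.0117, so δQ = 0.214 × 0.0117 = 0.00250.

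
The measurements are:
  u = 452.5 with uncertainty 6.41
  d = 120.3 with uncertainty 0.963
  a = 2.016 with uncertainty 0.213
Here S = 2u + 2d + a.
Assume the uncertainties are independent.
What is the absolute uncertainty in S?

13.0

For a sum/difference, combine absolute errors in quadrature:
  (2·δu)² = 164;  (2·δd)² = 3.71;  (δa)² = 0.0454
δS = √(168) = 13.0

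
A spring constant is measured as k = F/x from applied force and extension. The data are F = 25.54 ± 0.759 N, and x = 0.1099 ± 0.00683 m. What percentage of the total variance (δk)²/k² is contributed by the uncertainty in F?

18.6%

(δk/k)² = (1·δF/F)² + (-1·δx/x)²
  F term: (1×0.0297)² = 0.000883
  x term: (-1×0.0621)² = 0.00386
Total = 0.00475. Share from F = 0.000883/0.00475 = 0.186.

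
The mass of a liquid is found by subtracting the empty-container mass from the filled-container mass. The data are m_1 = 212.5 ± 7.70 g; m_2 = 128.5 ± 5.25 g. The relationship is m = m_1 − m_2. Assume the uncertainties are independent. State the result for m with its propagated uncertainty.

84.00 ± 9.32 g

For a sum/difference, combine absolute errors in quadrature:
  (δm_1)² = 59.3;  (δm_2)² = 27.6
δm = √(86.9) = 9.32 g
m = 84.00 g.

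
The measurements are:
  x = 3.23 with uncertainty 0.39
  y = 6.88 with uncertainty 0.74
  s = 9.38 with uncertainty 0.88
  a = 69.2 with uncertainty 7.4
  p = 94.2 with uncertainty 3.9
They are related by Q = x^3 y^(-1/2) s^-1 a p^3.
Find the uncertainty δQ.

Since Q is a product/quotient, work with relative uncertainties:
  (3·δx/x)² = (3×0.121)² = 0.131;  (−½·δy/y)² = (-0.5×0.108)² = 0.00289;  (-1·δs/s)² = (-1×0.0938)² = 0.00880;  (1·δa/a)² = (1×0.107)² = 0.0114;  (3·δp/p)² = (3×0.0414)² = 0.0154
δQ/Q = √(0.170) = 0.412
Q = 7.92e+07, so δQ = 0.412 × 7.92e+07 = 3.26e+07.

3.26e+07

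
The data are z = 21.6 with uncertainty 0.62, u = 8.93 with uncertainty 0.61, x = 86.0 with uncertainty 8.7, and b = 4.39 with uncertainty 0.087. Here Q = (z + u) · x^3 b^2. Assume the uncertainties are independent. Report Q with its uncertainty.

(3.74 ± 1.15) × 10^8

Let w = z + u = 30.5. δw = √(δz² + δu²) = √(0.384 + 0.372) = 0.870, so δw/w = 0.0285.
Q is then a monomial in w, x, b:
δQ/Q = √((δw/w)² + (3·δx/x)² + (2·δb/b)²) = √(0.000812 + 0.0921 + 0.00157) = 0.307
Q = 3.74e+08, so δQ = 0.307 × 3.74e+08 = 1.15e+08.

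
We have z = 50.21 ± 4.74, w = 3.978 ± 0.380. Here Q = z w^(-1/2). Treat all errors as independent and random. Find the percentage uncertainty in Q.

Relative error in a monomial: (δQ/Q)² = Σ (nᵢ · δxᵢ/xᵢ)².
  (1·δz/z)² = (1×0.0944)² = 0.00891;  (−½·δw/w)² = (-0.5×0.0955)² = 0.00228
δQ/Q = √(0.0112) = 0.106

10.6%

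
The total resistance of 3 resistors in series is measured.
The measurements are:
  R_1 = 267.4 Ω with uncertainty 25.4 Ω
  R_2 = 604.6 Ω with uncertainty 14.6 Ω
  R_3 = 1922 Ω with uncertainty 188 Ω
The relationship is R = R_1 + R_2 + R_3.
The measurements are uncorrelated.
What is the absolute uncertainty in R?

190 Ω

Each term contributes (cᵢ δxᵢ)² to (δR)²:
  (δR_1)² = 645;  (δR_2)² = 213;  (δR_3)² = 35300
δR = √(36200) = 190 Ω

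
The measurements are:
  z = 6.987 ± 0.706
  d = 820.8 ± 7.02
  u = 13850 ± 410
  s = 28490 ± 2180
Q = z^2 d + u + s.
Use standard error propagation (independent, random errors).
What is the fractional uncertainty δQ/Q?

0.102

Let p = z^2·d = 40070. δp/p = √((2·δz/z)² + (1·δd/d)²) = √(0.0408 + 7.31e-05) = 0.202, so δp = 8100.
Q = p + u + s: δQ = √(δp² + δu² + δs²) = √(6.57e+07 + 1.68e+05 + 4.75e+06) = 8400
Q = 82410, so δQ/Q = 8400/82410 = 0.102.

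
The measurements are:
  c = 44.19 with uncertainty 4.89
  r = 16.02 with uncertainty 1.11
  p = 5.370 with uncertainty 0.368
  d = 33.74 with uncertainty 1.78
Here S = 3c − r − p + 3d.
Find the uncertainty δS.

For a sum/difference, combine absolute errors in quadrature:
  (3·δc)² = 215;  (δr)² = 1.23;  (δp)² = 0.135;  (3·δd)² = 28.5
δS = √(245) = 15.7

15.7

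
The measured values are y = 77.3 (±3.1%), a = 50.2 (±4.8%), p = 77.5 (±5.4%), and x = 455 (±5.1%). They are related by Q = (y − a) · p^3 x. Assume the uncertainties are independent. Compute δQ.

1.21e+09

Let u = y − a = 27.1. δu = √(δy² + δa²) = √(5.74 + 5.81) = 3.40, so δu/u = 0.125.
Q is then a monomial in u, p, x:
δQ/Q = √((δu/u)² + (3·δp/p)² + (1·δx/x)²) = √(0.0157 + 0.0262 + 0.00260) = 0.211
Q = 5.74e+09, so δQ = 0.211 × 5.74e+09 = 1.21e+09.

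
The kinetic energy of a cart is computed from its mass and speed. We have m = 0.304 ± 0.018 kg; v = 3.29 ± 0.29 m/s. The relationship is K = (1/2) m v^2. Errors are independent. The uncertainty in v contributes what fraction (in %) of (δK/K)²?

89.9%

(δK/K)² = (1·δm/m)² + (2·δv/v)²
  m term: (1×0.0592)² = 0.00351
  v term: (2×0.0881)² = 0.0311
Total = 0.0346. Share from v = 0.0311/0.0346 = 0.899.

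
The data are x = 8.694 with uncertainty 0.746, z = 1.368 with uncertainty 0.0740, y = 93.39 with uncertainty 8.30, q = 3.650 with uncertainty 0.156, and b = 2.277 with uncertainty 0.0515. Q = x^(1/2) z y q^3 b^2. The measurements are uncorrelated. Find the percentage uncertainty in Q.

17.6%

Products/powers → add relative errors in quadrature, weighted by exponent:
  (½·δx/x)² = (0.5×0.0858)² = 0.00184;  (1·δz/z)² = (1×0.0541)² = 0.00293;  (1·δy/y)² = (1×0.0889)² = 0.00790;  (3·δq/q)² = (3×0.0427)² = 0.0164;  (2·δb/b)² = (2×0.0226)² = 0.00205
δQ/Q = √(0.0312) = 0.176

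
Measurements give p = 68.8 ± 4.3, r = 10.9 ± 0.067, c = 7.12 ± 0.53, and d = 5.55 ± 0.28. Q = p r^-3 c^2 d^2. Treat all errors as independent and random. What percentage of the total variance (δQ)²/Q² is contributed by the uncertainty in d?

27.8%

(δQ/Q)² = (1·δp/p)² + (-3·δr/r)² + (2·δc/c)² + (2·δd/d)²
  p term: (1×0.0625)² = 0.00391
  r term: (-3×0.00615)² = 0.000340
  c term: (2×0.0744)² = 0.0222
  d term: (2×0.0505)² = 0.0102
Total = 0.0366. Share from d = 0.0102/0.0366 = 0.278.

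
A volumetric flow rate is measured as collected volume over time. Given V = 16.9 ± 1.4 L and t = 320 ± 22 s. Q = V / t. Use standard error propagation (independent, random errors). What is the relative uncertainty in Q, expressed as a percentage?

Q is a product of powers, so relative uncertainties combine in quadrature:
  (1·δV/V)² = (1×0.0828)² = 0.00686;  (-1·δt/t)² = (-1×0.0688)² = 0.00473
δQ/Q = √(0.0116) = 0.108

10.8%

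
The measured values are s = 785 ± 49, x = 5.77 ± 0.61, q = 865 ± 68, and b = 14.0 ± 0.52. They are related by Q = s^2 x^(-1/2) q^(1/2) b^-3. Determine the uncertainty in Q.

Products/powers → add relative errors in quadrature, weighted by exponent:
  (2·δs/s)² = (2×0.0624)² = 0.0156;  (−½·δx/x)² = (-0.5×0.106)² = 0.00279;  (½·δq/q)² = (0.5×0.0786)² = 0.00154;  (-3·δb/b)² = (-3×0.0371)² = 0.0124
δQ/Q = √(0.0323) = 0.180
Q = 2750, so δQ = 0.180 × 2750 = 494.

494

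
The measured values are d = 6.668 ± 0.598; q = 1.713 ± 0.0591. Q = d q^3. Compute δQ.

Relative error in a monomial: (δQ/Q)² = Σ (nᵢ · δxᵢ/xᵢ)².
  (1·δd/d)² = (1×0.0897)² = 0.00804;  (3·δq/q)² = (3×0.0345)² = 0.0107
δQ/Q = √(0.0188) = 0.137
Q = 33.52, so δQ = 0.137 × 33.52 = 4.59.

4.59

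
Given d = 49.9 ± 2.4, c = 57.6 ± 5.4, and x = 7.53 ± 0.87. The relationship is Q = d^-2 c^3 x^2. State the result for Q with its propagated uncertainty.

Each factor contributes (exponent × relative error)² to (δQ/Q)²:
  (-2·δd/d)² = (-2×0.0481)² = 0.00925;  (3·δc/c)² = (3×0.0938)² = 0.0791;  (2·δx/x)² = (2×0.116)² = 0.0534
δQ/Q = √(0.142) = 0.376
Q = 4350, so δQ = 0.376 × 4350 = 1640.

4350 ± 1640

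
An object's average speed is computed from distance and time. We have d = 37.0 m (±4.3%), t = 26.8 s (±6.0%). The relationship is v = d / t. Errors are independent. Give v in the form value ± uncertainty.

Relative error in a monomial: (δv/v)² = Σ (nᵢ · δxᵢ/xᵢ)².
  (1·δd/d)² = (1×0.0430)² = 0.00185;  (-1·δt/t)² = (-1×0.0600)² = 0.00360
δv/v = √(0.00545) = 0.0738
v = 1.38 m/s, so δv = 0.0738 × 1.38 = 0.102 m/s.

1.38 ± 0.102 m/s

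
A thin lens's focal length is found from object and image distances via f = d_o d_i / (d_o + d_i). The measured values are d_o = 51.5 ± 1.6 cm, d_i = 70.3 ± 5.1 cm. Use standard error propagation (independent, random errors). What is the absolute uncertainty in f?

∂f/∂d_o = (d_i/(d_o+d_i))² = 0.333;  ∂f/∂d_i = (d_o/(d_o+d_i))² = 0.179
δf = √((∂f/∂d_o · δd_o)² + (∂f/∂d_i · δd_i)²) = √(0.284 + 0.831) = 1.06 cm

1.06 cm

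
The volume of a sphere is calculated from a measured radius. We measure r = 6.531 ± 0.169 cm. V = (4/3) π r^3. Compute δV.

90.6 cm^3

V ∝ r^3, so δV/V = |3| · δr/r = 3 × 0.0259 = 0.0776.
V = 1167 cm^3, so δV = 0.0776 × 1167 = 90.6 cm^3.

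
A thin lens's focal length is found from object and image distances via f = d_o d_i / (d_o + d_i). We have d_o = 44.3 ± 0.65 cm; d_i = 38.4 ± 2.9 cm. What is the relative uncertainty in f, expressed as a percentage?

∂f/∂d_o = (d_i/(d_o+d_i))² = 0.216;  ∂f/∂d_i = (d_o/(d_o+d_i))² = 0.287
δf = √((∂f/∂d_o · δd_o)² + (∂f/∂d_i · δd_i)²) = √(0.0196 + 0.692) = 0.844 cm
f = 20.6 cm, so δf/f = 0.844/20.6 = 0.0410.

4.10%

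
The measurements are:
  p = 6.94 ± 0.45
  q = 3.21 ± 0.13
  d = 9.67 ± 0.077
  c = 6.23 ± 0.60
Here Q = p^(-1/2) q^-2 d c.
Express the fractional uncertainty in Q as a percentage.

13.0%

Products/powers → add relative errors in quadrature, weighted by exponent:
  (−½·δp/p)² = (-0.5×0.0648)² = 0.00105;  (-2·δq/q)² = (-2×0.0405)² = 0.00656;  (1·δd/d)² = (1×0.00796)² = 6.34e-05;  (1·δc/c)² = (1×0.0963)² = 0.00928
δQ/Q = √(0.0170) = 0.130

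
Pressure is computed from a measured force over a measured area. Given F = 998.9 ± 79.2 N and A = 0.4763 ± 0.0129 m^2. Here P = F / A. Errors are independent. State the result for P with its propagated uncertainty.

Each factor contributes (exponent × relative error)² to (δP/P)²:
  (1·δF/F)² = (1×0.0793)² = 0.00629;  (-1·δA/A)² = (-1×0.0271)² = 0.000734
δP/P = √(0.00702) = 0.0838
P = 2097 Pa, so δP = 0.0838 × 2097 = 176 Pa.

2097 ± 176 Pa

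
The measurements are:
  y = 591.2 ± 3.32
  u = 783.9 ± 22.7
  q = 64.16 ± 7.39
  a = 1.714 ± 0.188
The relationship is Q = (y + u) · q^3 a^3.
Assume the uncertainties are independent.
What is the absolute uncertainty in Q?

8.73e+08

Let w = y + u = 1375. δw = √(δy² + δu²) = √(11.0 + 515) = 22.9, so δw/w = 0.0167.
Q is then a monomial in w, q, a:
δQ/Q = √((δw/w)² + (3·δq/q)² + (3·δa/a)²) = √(0.000278 + 0.119 + 0.108) = 0.477
Q = 1.829e+09, so δQ = 0.477 × 1.829e+09 = 8.73e+08.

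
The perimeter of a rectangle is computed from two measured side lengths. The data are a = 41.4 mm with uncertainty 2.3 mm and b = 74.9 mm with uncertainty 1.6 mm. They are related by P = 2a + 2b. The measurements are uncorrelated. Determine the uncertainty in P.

5.60 mm

Sums and differences: (δP)² = Σ (cᵢ δxᵢ)².
  (2·δa)² = 21.2;  (2·δb)² = 10.2
δP = √(31.4) = 5.60 mm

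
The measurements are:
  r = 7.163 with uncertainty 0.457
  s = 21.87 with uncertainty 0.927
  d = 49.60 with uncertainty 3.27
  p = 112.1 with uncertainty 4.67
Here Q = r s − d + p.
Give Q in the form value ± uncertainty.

Let w = r·s = 156.7. δw/w = √((1·δr/r)² + (1·δs/s)²) = √(0.00407 + 0.00180) = 0.0766, so δw = 12.0.
Q = w − d + p: δQ = √(δw² + δd² + δp²) = √(144 + 10.7 + 21.8) = 13.3
Q = 219.2.

219.2 ± 13.3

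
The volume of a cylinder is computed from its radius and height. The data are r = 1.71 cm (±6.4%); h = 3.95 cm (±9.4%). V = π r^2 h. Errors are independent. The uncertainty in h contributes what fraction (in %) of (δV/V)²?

35.0%

(δV/V)² = (2·δr/r)² + (1·δh/h)²
  r term: (2×0.0640)² = 0.0164
  h term: (1×0.0940)² = 0.00884
Total = 0.0252. Share from h = 0.00884/0.0252 = 0.350.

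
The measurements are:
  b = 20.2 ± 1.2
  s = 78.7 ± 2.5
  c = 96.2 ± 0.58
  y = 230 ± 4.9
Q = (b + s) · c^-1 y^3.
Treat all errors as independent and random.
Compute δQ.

8.76e+05

Let u = b + s = 98.9. δu = √(δb² + δs²) = √(1.44 + 6.25) = 2.77, so δu/u = 0.0280.
Q is then a monomial in u, c, y:
δQ/Q = √((δu/u)² + (-1·δc/c)² + (3·δy/y)²) = √(0.000786 + 3.64e-05 + 0.00408) = 0.0701
Q = 1.25e+07, so δQ = 0.0701 × 1.25e+07 = 8.76e+05.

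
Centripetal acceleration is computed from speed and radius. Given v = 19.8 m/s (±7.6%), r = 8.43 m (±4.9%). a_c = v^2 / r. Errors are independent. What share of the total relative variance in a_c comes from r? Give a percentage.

(δa_c/a_c)² = (2·δv/v)² + (-1·δr/r)²
  v term: (2×0.0760)² = 0.0231
  r term: (-1×0.0490)² = 0.00240
Total = 0.0255. Share from r = 0.00240/0.0255 = 0.0941.

9.41%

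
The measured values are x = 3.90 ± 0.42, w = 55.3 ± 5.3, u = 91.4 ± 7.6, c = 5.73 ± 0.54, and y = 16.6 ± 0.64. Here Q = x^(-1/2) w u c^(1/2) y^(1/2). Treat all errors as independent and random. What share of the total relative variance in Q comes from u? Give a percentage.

(δQ/Q)² = (−½·δx/x)² + (1·δw/w)² + (1·δu/u)² + (½·δc/c)² + (½·δy/y)²
  x term: (-0.5×0.108)² = 0.00290
  w term: (1×0.0958)² = 0.00919
  u term: (1×0.0832)² = 0.00691
  c term: (0.5×0.0942)² = 0.00222
  y term: (0.5×0.0386)² = 0.000372
Total = 0.0216. Share from u = 0.00691/0.0216 = 0.320.

32.0%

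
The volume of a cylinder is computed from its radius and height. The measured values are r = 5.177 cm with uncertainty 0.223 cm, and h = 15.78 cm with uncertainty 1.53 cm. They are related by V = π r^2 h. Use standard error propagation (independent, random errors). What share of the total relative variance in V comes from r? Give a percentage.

44.1%

(δV/V)² = (2·δr/r)² + (1·δh/h)²
  r term: (2×0.0431)² = 0.00742
  h term: (1×0.0970)² = 0.00940
Total = 0.0168. Share from r = 0.00742/0.0168 = 0.441.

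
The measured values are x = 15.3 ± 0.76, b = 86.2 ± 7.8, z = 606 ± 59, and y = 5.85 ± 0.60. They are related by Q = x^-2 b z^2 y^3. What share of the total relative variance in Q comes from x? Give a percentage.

(δQ/Q)² = (-2·δx/x)² + (1·δb/b)² + (2·δz/z)² + (3·δy/y)²
  x term: (-2×0.0497)² = 0.00987
  b term: (1×0.0905)² = 0.00819
  z term: (2×0.0974)² = 0.0379
  y term: (3×0.103)² = 0.0947
Total = 0.151. Share from x = 0.00987/0.151 = 0.0655.

6.55%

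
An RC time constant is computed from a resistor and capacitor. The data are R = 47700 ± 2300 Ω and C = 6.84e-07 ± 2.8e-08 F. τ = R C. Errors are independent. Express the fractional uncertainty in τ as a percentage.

Products/powers → add relative errors in quadrature, weighted by exponent:
  (1·δR/R)² = (1×0.0482)² = 0.00232;  (1·δC/C)² = (1×0.0409)² = 0.00168
δτ/τ = √(0.00400) = 0.0633

6.33%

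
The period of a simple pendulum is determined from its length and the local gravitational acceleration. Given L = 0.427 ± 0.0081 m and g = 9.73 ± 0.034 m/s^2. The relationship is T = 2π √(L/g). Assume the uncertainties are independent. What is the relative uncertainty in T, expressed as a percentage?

Relative error in a monomial: (δT/T)² = Σ (nᵢ · δxᵢ/xᵢ)².
  (½·δL/L)² = (0.5×0.0190)² = 9e-05;  (−½·δg/g)² = (-0.5×0.00349)² = 3.05e-06
δT/T = √(9.3e-05) = 0.00964

0.964%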